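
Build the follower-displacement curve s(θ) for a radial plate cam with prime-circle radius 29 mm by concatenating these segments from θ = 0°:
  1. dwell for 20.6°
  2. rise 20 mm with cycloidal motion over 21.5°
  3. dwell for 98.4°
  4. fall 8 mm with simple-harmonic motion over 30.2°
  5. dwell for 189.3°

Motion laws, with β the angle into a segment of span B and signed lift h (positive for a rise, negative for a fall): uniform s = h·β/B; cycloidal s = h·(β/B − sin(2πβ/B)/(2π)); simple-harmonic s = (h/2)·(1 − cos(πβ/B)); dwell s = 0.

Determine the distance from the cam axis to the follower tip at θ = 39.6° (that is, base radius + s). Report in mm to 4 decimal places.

seg 1 [0°–20.6°] dwell: s stays 0.0000
seg 2 [20.6°–42.1°] cycloidal, h=20: θ=39.6° here. β=19, B=21.5. 20·(0.8837 − sin(2π·0.8837)/(2π)) = 19.7986 → s = 19.7986
radial distance = base radius + s = 29 + 19.7986 = 48.7986

48.7986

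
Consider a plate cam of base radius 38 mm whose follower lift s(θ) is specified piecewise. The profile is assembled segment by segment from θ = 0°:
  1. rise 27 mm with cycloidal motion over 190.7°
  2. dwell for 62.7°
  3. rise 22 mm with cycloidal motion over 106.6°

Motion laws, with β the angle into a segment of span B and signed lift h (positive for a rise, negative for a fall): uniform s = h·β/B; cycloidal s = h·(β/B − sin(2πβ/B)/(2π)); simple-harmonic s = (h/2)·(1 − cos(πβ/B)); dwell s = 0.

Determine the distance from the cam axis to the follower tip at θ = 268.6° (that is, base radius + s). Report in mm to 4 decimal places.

seg 1 [0°–190.7°] cycloidal, h=27: full span → s += 27 → s = 27.0000
seg 2 [190.7°–253.4°] dwell: s stays 27.0000
seg 3 [253.4°–360°] cycloidal, h=22: θ=268.6° here. β=15.2, B=106.6. 22·(0.1426 − sin(2π·0.1426)/(2π)) = 0.4031 → s = 27.4031
radial distance = base radius + s = 38 + 27.4031 = 65.4031

65.4031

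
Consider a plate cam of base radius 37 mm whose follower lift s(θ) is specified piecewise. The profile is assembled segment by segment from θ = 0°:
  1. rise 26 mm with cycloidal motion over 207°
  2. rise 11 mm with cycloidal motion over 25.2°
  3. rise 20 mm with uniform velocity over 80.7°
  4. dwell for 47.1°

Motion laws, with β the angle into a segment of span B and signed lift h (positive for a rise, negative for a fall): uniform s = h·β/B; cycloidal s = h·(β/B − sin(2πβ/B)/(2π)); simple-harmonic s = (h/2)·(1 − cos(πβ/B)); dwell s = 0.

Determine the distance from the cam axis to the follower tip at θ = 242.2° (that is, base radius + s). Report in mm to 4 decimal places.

seg 1 [0°–207°] cycloidal, h=26: full span → s += 26 → s = 26.0000
seg 2 [207°–232.2°] cycloidal, h=11: full span → s += 11 → s = 37.0000
seg 3 [232.2°–312.9°] uniform, h=20: θ=242.2° here. β=10, B=80.7. 20·10/80.7 = 2.4783 → s = 39.4783
radial distance = base radius + s = 37 + 39.4783 = 76.4783

76.4783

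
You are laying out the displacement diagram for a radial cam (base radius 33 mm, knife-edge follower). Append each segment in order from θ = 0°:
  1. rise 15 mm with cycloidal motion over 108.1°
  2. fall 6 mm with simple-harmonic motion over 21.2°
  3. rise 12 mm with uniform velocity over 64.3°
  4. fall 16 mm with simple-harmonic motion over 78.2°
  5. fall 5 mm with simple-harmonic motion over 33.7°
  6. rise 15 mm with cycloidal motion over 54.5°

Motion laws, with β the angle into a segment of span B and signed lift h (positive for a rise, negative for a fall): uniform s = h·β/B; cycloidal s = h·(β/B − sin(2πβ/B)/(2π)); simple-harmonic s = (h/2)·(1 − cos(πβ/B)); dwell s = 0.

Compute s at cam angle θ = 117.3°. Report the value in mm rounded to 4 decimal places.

seg 1 [0°–108.1°] cycloidal, h=15: full span → s += 15 → s = 15.0000
seg 2 [108.1°–129.3°] simple-harmonic, h=-6: θ=117.3° here. β=9.2, B=21.2. -6/2·(1 − cos(π·0.4340)) = -2.3821 → s = 12.6179

12.6179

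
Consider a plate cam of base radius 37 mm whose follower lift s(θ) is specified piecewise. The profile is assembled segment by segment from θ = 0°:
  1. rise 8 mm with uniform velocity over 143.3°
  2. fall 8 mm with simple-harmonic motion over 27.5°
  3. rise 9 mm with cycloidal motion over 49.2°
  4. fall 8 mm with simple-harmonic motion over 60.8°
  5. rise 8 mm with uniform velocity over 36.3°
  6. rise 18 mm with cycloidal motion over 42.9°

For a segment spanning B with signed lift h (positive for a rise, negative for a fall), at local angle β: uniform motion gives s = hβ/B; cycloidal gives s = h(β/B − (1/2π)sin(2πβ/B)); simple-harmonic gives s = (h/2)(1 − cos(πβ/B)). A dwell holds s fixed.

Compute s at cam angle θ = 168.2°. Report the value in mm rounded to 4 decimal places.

seg 1 [0°–143.3°] uniform, h=8: full span → s += 8 → s = 8.0000
seg 2 [143.3°–170.8°] simple-harmonic, h=-8: θ=168.2° here. β=24.9, B=27.5. -8/2·(1 − cos(π·0.9055)) = -7.8248 → s = 0.1752

0.1752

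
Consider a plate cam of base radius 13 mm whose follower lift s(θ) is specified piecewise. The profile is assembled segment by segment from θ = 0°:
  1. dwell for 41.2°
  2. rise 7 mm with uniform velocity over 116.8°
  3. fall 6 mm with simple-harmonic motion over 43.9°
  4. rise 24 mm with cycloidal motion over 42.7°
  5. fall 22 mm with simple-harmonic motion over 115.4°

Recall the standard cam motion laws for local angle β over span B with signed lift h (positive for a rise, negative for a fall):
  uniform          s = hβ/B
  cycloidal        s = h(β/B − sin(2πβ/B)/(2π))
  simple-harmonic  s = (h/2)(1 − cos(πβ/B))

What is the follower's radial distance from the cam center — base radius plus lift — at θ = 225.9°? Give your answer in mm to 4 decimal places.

seg 1 [0°–41.2°] dwell: s stays 0.0000
seg 2 [41.2°–158°] uniform, h=7: full span → s += 7 → s = 7.0000
seg 3 [158°–201.9°] simple-harmonic, h=-6: full span → s += -6 → s = 1.0000
seg 4 [201.9°–244.6°] cycloidal, h=24: θ=225.9° here. β=24, B=42.7. 24·(0.5621 − sin(2π·0.5621)/(2π)) = 14.9415 → s = 15.9415
radial distance = base radius + s = 13 + 15.9415 = 28.9415

28.9415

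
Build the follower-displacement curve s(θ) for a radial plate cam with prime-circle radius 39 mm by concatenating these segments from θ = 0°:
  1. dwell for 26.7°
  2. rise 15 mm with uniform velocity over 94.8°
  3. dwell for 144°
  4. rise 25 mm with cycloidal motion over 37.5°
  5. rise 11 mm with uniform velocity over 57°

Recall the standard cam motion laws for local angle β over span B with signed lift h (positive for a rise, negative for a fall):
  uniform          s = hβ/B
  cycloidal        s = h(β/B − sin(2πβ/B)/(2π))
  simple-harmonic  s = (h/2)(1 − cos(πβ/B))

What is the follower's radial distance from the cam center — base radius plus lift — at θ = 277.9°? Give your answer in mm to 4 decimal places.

seg 1 [0°–26.7°] dwell: s stays 0.0000
seg 2 [26.7°–121.5°] uniform, h=15: full span → s += 15 → s = 15.0000
seg 3 [121.5°–265.5°] dwell: s stays 15.0000
seg 4 [265.5°–303°] cycloidal, h=25: θ=277.9° here. β=12.4, B=37.5. 25·(0.3307 − sin(2π·0.3307)/(2π)) = 4.7880 → s = 19.7880
radial distance = base radius + s = 39 + 19.7880 = 58.7880

58.7880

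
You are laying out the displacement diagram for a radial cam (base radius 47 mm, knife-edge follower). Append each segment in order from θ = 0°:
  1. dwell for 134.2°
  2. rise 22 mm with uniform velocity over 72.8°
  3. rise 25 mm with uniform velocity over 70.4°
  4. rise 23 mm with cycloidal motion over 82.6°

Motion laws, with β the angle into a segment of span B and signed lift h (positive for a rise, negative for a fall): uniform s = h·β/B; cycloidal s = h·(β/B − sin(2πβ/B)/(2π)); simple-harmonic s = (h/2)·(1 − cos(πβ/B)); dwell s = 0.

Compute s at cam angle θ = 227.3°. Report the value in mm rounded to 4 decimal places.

seg 1 [0°–134.2°] dwell: s stays 0.0000
seg 2 [134.2°–207°] uniform, h=22: full span → s += 22 → s = 22.0000
seg 3 [207°–277.4°] uniform, h=25: θ=227.3° here. β=20.3, B=70.4. 25·20.3/70.4 = 7.2088 → s = 29.2088

29.2088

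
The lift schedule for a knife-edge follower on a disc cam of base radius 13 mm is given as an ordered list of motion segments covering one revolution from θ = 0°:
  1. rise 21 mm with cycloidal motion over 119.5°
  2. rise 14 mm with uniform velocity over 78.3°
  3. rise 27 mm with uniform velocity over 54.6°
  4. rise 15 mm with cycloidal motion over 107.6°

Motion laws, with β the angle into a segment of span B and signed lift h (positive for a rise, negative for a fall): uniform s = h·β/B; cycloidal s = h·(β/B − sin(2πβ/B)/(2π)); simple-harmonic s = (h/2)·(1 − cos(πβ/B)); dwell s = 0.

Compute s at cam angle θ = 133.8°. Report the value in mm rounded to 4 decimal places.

seg 1 [0°–119.5°] cycloidal, h=21: full span → s += 21 → s = 21.0000
seg 2 [119.5°–197.8°] uniform, h=14: θ=133.8° here. β=14.3, B=78.3. 14·14.3/78.3 = 2.5568 → s = 23.5568

23.5568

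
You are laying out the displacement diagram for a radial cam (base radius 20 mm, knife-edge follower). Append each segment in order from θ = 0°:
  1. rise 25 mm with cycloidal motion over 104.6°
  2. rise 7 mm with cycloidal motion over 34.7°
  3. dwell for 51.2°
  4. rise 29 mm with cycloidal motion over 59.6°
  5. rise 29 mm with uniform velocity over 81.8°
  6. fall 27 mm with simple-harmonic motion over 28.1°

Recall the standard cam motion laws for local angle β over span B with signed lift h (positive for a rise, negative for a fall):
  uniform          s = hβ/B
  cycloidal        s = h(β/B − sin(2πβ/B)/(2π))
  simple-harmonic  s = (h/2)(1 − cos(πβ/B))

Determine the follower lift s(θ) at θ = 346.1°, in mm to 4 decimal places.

seg 1 [0°–104.6°] cycloidal, h=25: full span → s += 25 → s = 25.0000
seg 2 [104.6°–139.3°] cycloidal, h=7: full span → s += 7 → s = 32.0000
seg 3 [139.3°–190.5°] dwell: s stays 32.0000
seg 4 [190.5°–250.1°] cycloidal, h=29: full span → s += 29 → s = 61.0000
seg 5 [250.1°–331.9°] uniform, h=29: full span → s += 29 → s = 90.0000
seg 6 [331.9°–360°] simple-harmonic, h=-27: θ=346.1° here. β=14.2, B=28.1. -27/2·(1 − cos(π·0.5053)) = -13.7264 → s = 76.2736

76.2736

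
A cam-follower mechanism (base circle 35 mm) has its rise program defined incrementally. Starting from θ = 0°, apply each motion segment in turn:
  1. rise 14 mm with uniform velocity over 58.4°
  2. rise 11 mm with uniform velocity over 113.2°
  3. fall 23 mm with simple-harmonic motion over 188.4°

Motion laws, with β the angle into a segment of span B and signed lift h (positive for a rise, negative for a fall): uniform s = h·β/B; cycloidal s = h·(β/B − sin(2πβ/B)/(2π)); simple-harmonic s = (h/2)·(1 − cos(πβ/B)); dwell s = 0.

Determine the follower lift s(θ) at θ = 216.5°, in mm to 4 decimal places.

seg 1 [0°–58.4°] uniform, h=14: full span → s += 14 → s = 14.0000
seg 2 [58.4°–171.6°] uniform, h=11: full span → s += 11 → s = 25.0000
seg 3 [171.6°–360°] simple-harmonic, h=-23: θ=216.5° here. β=44.9, B=188.4. -23/2·(1 − cos(π·0.2383)) = -3.0755 → s = 21.9245

21.9245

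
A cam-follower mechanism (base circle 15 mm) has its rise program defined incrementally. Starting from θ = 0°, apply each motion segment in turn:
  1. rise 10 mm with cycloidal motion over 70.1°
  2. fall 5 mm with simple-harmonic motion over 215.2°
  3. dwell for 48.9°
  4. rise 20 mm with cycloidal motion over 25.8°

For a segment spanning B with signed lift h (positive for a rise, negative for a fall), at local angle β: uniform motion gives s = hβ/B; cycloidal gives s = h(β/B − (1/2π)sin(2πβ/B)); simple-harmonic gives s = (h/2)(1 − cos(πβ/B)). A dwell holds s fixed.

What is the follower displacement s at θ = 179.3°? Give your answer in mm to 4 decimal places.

seg 1 [0°–70.1°] cycloidal, h=10: full span → s += 10 → s = 10.0000
seg 2 [70.1°–285.3°] simple-harmonic, h=-5: θ=179.3° here. β=109.2, B=215.2. -5/2·(1 − cos(π·0.5074)) = -2.5584 → s = 7.4416

7.4416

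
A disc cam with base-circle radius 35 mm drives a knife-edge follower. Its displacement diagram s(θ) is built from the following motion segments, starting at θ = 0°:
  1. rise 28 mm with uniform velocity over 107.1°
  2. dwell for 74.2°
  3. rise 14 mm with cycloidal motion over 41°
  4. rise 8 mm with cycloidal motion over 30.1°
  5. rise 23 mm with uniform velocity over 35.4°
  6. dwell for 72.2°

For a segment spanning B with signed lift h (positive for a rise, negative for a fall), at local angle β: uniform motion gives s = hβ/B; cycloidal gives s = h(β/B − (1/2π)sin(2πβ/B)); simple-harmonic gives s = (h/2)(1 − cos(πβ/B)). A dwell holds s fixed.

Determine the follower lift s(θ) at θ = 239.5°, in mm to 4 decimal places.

seg 1 [0°–107.1°] uniform, h=28: full span → s += 28 → s = 28.0000
seg 2 [107.1°–181.3°] dwell: s stays 28.0000
seg 3 [181.3°–222.3°] cycloidal, h=14: full span → s += 14 → s = 42.0000
seg 4 [222.3°–252.4°] cycloidal, h=8: θ=239.5° here. β=17.2, B=30.1. 8·(0.5714 − sin(2π·0.5714)/(2π)) = 5.1239 → s = 47.1239

47.1239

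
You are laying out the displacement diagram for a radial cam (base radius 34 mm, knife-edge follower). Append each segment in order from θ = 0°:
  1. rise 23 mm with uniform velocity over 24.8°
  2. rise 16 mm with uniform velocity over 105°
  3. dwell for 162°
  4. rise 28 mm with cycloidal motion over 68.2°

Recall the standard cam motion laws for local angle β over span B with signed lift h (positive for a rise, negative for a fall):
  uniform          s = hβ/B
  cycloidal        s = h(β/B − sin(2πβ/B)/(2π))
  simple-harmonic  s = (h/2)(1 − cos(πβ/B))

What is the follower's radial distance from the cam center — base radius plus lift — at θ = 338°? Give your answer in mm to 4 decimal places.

seg 1 [0°–24.8°] uniform, h=23: full span → s += 23 → s = 23.0000
seg 2 [24.8°–129.8°] uniform, h=16: full span → s += 16 → s = 39.0000
seg 3 [129.8°–291.8°] dwell: s stays 39.0000
seg 4 [291.8°–360°] cycloidal, h=28: θ=338° here. β=46.2, B=68.2. 28·(0.6774 − sin(2π·0.6774)/(2π)) = 22.9687 → s = 61.9687
radial distance = base radius + s = 34 + 61.9687 = 95.9687

95.9687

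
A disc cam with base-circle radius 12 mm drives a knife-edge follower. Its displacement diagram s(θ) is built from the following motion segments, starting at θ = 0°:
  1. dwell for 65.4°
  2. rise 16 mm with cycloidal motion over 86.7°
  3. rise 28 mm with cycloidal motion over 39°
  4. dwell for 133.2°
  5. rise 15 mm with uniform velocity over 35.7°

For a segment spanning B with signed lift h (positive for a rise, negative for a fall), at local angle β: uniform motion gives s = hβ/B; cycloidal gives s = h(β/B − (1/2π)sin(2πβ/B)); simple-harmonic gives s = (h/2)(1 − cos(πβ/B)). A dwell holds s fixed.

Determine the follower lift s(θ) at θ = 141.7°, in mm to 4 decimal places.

seg 1 [0°–65.4°] dwell: s stays 0.0000
seg 2 [65.4°–152.1°] cycloidal, h=16: θ=141.7° here. β=76.3, B=86.7. 16·(0.8800 − sin(2π·0.8800)/(2π)) = 15.8234 → s = 15.8234

15.8234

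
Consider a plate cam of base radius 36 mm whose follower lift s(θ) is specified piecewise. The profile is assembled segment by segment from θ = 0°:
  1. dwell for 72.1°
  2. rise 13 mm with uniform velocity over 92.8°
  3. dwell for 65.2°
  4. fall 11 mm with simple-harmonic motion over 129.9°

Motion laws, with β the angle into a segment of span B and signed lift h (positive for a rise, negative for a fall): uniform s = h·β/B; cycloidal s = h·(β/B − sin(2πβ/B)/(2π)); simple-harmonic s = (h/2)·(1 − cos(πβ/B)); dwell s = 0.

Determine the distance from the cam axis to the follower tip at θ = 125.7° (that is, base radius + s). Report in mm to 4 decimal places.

seg 1 [0°–72.1°] dwell: s stays 0.0000
seg 2 [72.1°–164.9°] uniform, h=13: θ=125.7° here. β=53.6, B=92.8. 13·53.6/92.8 = 7.5086 → s = 7.5086
radial distance = base radius + s = 36 + 7.5086 = 43.5086

43.5086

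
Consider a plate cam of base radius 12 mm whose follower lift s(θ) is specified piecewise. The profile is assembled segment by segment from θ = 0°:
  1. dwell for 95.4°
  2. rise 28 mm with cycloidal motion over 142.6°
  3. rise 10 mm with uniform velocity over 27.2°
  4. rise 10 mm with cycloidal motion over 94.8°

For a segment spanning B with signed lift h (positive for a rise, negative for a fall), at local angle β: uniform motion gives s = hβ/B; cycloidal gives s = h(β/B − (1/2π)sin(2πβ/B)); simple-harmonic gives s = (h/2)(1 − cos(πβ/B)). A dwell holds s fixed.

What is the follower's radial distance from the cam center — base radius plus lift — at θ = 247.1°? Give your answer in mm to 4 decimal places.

seg 1 [0°–95.4°] dwell: s stays 0.0000
seg 2 [95.4°–238°] cycloidal, h=28: full span → s += 28 → s = 28.0000
seg 3 [238°–265.2°] uniform, h=10: θ=247.1° here. β=9.1, B=27.2. 10·9.1/27.2 = 3.3456 → s = 31.3456
radial distance = base radius + s = 12 + 31.3456 = 43.3456

43.3456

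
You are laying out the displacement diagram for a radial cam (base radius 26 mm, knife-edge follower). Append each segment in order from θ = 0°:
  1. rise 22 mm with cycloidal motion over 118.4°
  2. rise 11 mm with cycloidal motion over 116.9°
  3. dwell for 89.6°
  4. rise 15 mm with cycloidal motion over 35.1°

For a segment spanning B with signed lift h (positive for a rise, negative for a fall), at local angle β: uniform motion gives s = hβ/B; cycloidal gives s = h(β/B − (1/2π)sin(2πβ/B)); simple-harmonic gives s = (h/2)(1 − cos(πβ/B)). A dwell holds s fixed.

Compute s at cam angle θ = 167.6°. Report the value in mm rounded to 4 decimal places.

seg 1 [0°–118.4°] cycloidal, h=22: full span → s += 22 → s = 22.0000
seg 2 [118.4°–235.3°] cycloidal, h=11: θ=167.6° here. β=49.2, B=116.9. 11·(0.4209 − sin(2π·0.4209)/(2π)) = 3.7946 → s = 25.7946

25.7946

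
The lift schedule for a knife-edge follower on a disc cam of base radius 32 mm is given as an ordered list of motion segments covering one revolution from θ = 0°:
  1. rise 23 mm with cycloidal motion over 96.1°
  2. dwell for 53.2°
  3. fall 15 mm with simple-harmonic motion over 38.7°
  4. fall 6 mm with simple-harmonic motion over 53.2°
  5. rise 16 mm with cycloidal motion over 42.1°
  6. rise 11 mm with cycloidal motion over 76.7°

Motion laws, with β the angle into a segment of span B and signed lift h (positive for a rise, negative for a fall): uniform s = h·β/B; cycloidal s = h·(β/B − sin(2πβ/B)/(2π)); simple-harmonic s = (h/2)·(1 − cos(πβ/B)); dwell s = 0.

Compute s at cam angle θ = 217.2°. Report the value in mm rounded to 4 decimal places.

seg 1 [0°–96.1°] cycloidal, h=23: full span → s += 23 → s = 23.0000
seg 2 [96.1°–149.3°] dwell: s stays 23.0000
seg 3 [149.3°–188°] simple-harmonic, h=-15: full span → s += -15 → s = 8.0000
seg 4 [188°–241.2°] simple-harmonic, h=-6: θ=217.2° here. β=29.2, B=53.2. -6/2·(1 − cos(π·0.5489)) = -3.4588 → s = 4.5412

4.5412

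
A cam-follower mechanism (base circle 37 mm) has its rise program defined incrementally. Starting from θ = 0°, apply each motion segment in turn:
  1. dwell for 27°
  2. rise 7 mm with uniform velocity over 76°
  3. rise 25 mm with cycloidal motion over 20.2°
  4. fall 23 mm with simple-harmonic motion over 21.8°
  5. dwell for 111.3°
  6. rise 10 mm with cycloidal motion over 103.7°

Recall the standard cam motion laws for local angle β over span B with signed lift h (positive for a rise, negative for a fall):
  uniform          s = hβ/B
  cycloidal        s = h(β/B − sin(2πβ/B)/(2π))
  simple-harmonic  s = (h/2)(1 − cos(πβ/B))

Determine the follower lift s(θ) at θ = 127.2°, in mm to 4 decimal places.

seg 1 [0°–27°] dwell: s stays 0.0000
seg 2 [27°–103°] uniform, h=7: full span → s += 7 → s = 7.0000
seg 3 [103°–123.2°] cycloidal, h=25: full span → s += 25 → s = 32.0000
seg 4 [123.2°–145°] simple-harmonic, h=-23: θ=127.2° here. β=4, B=21.8. -23/2·(1 − cos(π·0.1835)) = -1.8583 → s = 30.1417

30.1417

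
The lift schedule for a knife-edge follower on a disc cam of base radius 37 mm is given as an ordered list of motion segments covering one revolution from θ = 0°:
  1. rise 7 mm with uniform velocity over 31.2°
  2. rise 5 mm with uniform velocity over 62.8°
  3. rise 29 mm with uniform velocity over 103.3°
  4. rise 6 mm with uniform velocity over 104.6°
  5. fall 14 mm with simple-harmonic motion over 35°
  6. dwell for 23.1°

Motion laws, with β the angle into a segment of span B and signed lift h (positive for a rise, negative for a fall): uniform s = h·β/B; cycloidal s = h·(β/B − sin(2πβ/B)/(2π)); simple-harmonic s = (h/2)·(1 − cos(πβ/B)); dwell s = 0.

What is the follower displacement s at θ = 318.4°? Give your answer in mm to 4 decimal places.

seg 1 [0°–31.2°] uniform, h=7: full span → s += 7 → s = 7.0000
seg 2 [31.2°–94°] uniform, h=5: full span → s += 5 → s = 12.0000
seg 3 [94°–197.3°] uniform, h=29: full span → s += 29 → s = 41.0000
seg 4 [197.3°–301.9°] uniform, h=6: full span → s += 6 → s = 47.0000
seg 5 [301.9°–336.9°] simple-harmonic, h=-14: θ=318.4° here. β=16.5, B=35. -14/2·(1 − cos(π·0.4714)) = -6.3725 → s = 40.6275

40.6275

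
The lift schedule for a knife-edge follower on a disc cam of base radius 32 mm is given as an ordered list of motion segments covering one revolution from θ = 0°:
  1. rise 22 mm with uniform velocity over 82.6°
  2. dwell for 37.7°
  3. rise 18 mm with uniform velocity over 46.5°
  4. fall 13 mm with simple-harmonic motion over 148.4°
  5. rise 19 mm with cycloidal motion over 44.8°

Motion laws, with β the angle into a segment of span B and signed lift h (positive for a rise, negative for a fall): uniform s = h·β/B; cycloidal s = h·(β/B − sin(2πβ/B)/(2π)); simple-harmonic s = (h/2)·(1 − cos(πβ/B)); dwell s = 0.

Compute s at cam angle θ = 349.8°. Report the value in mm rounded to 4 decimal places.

seg 1 [0°–82.6°] uniform, h=22: full span → s += 22 → s = 22.0000
seg 2 [82.6°–120.3°] dwell: s stays 22.0000
seg 3 [120.3°–166.8°] uniform, h=18: full span → s += 18 → s = 40.0000
seg 4 [166.8°–315.2°] simple-harmonic, h=-13: full span → s += -13 → s = 27.0000
seg 5 [315.2°–360°] cycloidal, h=19: θ=349.8° here. β=34.6, B=44.8. 19·(0.7723 − sin(2π·0.7723)/(2π)) = 17.6684 → s = 44.6684

44.6684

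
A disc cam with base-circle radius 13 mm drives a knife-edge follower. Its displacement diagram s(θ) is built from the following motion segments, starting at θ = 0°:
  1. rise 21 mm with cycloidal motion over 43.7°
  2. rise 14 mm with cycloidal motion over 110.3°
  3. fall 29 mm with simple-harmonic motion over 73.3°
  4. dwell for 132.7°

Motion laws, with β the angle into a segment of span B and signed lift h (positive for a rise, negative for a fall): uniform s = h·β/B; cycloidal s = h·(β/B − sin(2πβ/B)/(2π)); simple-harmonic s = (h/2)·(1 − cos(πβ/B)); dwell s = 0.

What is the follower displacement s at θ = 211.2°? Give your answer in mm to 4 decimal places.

seg 1 [0°–43.7°] cycloidal, h=21: full span → s += 21 → s = 21.0000
seg 2 [43.7°–154°] cycloidal, h=14: full span → s += 14 → s = 35.0000
seg 3 [154°–227.3°] simple-harmonic, h=-29: θ=211.2° here. β=57.2, B=73.3. -29/2·(1 − cos(π·0.7804)) = -25.6827 → s = 9.3173

9.3173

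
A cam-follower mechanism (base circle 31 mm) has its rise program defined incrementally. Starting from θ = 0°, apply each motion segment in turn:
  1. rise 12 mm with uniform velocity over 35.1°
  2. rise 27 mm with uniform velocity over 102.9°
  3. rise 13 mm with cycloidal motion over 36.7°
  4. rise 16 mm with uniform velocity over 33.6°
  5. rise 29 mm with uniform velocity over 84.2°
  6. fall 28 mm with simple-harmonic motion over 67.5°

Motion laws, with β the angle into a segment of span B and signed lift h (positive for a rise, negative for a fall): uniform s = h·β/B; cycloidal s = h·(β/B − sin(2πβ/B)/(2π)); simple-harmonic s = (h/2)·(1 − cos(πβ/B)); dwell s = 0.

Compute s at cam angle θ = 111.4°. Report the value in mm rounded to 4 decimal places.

seg 1 [0°–35.1°] uniform, h=12: full span → s += 12 → s = 12.0000
seg 2 [35.1°–138°] uniform, h=27: θ=111.4° here. β=76.3, B=102.9. 27·76.3/102.9 = 20.0204 → s = 32.0204

32.0204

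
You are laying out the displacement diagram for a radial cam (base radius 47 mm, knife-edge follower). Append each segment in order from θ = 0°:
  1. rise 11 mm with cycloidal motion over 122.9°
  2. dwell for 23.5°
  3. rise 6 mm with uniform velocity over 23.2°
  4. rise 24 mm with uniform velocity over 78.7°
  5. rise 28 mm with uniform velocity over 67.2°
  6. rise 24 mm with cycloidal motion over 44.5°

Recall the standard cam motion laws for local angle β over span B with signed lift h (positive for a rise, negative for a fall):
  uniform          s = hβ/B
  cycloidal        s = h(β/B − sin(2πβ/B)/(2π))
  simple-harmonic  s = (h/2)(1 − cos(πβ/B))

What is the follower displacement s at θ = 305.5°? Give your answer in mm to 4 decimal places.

seg 1 [0°–122.9°] cycloidal, h=11: full span → s += 11 → s = 11.0000
seg 2 [122.9°–146.4°] dwell: s stays 11.0000
seg 3 [146.4°–169.6°] uniform, h=6: full span → s += 6 → s = 17.0000
seg 4 [169.6°–248.3°] uniform, h=24: full span → s += 24 → s = 41.0000
seg 5 [248.3°–315.5°] uniform, h=28: θ=305.5° here. β=57.2, B=67.2. 28·57.2/67.2 = 23.8333 → s = 64.8333

64.8333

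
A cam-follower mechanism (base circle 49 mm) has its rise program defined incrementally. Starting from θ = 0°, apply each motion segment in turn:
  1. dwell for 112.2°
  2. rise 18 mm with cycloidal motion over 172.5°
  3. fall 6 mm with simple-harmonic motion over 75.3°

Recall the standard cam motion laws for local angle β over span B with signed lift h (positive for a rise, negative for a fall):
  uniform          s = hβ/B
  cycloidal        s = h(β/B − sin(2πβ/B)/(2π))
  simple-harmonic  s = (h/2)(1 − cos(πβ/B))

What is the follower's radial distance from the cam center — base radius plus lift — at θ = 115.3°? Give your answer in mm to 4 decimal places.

seg 1 [0°–112.2°] dwell: s stays 0.0000
seg 2 [112.2°–284.7°] cycloidal, h=18: θ=115.3° here. β=3.1, B=172.5. 18·(0.0180 − sin(2π·0.0180)/(2π)) = 0.0007 → s = 0.0007
radial distance = base radius + s = 49 + 0.0007 = 49.0007

49.0007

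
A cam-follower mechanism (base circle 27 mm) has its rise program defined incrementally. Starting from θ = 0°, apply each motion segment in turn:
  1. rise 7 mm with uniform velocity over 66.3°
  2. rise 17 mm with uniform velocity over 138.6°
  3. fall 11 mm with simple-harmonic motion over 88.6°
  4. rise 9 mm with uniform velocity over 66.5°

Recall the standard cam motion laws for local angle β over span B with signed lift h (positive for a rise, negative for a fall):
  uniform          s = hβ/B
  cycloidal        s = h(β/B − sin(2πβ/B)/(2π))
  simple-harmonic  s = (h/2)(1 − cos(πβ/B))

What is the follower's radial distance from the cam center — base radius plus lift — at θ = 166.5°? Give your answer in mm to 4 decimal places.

seg 1 [0°–66.3°] uniform, h=7: full span → s += 7 → s = 7.0000
seg 2 [66.3°–204.9°] uniform, h=17: θ=166.5° here. β=100.2, B=138.6. 17·100.2/138.6 = 12.2900 → s = 19.2900
radial distance = base radius + s = 27 + 19.2900 = 46.2900

46.2900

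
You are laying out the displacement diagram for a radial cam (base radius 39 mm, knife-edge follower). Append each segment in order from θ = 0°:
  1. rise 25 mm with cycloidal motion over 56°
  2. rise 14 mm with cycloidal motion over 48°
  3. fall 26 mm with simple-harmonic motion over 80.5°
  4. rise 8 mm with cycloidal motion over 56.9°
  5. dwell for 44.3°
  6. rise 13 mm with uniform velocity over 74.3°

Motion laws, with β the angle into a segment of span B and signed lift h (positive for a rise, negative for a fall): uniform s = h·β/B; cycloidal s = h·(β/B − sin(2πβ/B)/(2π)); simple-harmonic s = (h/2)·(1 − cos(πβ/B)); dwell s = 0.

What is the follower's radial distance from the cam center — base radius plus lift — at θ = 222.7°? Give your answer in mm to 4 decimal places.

seg 1 [0°–56°] cycloidal, h=25: full span → s += 25 → s = 25.0000
seg 2 [56°–104°] cycloidal, h=14: full span → s += 14 → s = 39.0000
seg 3 [104°–184.5°] simple-harmonic, h=-26: full span → s += -26 → s = 13.0000
seg 4 [184.5°–241.4°] cycloidal, h=8: θ=222.7° here. β=38.2, B=56.9. 8·(0.6714 − sin(2π·0.6714)/(2π)) = 6.4917 → s = 19.4917
radial distance = base radius + s = 39 + 19.4917 = 58.4917

58.4917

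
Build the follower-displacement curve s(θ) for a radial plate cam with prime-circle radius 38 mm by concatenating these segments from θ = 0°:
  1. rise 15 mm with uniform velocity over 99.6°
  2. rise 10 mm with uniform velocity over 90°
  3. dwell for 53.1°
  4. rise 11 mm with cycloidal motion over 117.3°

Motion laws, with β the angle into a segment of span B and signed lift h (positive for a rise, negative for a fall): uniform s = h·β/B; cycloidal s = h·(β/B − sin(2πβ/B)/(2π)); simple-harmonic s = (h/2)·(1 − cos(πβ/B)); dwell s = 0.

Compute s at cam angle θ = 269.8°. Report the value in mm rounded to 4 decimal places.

seg 1 [0°–99.6°] uniform, h=15: full span → s += 15 → s = 15.0000
seg 2 [99.6°–189.6°] uniform, h=10: full span → s += 10 → s = 25.0000
seg 3 [189.6°–242.7°] dwell: s stays 25.0000
seg 4 [242.7°–360°] cycloidal, h=11: θ=269.8° here. β=27.1, B=117.3. 11·(0.2310 − sin(2π·0.2310)/(2π)) = 0.8031 → s = 25.8031

25.8031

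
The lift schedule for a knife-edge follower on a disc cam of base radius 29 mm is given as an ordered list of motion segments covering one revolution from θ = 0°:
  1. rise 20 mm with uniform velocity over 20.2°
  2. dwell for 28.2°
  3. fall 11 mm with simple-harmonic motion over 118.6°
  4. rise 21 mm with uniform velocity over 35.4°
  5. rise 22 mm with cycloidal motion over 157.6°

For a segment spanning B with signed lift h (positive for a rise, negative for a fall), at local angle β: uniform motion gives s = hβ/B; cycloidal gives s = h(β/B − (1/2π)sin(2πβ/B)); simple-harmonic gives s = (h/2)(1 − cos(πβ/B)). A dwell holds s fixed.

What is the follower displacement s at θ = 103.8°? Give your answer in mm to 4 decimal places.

seg 1 [0°–20.2°] uniform, h=20: full span → s += 20 → s = 20.0000
seg 2 [20.2°–48.4°] dwell: s stays 20.0000
seg 3 [48.4°–167°] simple-harmonic, h=-11: θ=103.8° here. β=55.4, B=118.6. -11/2·(1 − cos(π·0.4671)) = -4.9328 → s = 15.0672

15.0672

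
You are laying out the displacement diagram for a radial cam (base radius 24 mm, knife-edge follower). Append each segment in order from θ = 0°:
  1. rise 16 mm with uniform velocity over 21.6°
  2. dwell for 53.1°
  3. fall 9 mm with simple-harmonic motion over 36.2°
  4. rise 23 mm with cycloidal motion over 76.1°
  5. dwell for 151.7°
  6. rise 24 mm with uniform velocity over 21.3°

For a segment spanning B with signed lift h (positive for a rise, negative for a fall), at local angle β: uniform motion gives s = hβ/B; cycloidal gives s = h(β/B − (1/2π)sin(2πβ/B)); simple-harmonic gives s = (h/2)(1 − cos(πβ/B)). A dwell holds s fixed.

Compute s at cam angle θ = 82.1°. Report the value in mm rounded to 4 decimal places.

seg 1 [0°–21.6°] uniform, h=16: full span → s += 16 → s = 16.0000
seg 2 [21.6°–74.7°] dwell: s stays 16.0000
seg 3 [74.7°–110.9°] simple-harmonic, h=-9: θ=82.1° here. β=7.4, B=36.2. -9/2·(1 − cos(π·0.2044)) = -0.8965 → s = 15.1035

15.1035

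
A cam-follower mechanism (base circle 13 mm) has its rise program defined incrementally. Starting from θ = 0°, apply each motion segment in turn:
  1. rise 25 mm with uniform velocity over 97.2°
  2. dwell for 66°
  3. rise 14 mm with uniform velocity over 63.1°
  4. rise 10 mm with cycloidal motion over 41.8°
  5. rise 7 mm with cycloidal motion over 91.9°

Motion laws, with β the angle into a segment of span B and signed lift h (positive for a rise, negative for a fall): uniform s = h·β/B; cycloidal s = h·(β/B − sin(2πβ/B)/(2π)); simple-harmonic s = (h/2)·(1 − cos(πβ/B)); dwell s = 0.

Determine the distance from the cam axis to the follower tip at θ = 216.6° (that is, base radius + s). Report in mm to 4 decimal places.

seg 1 [0°–97.2°] uniform, h=25: full span → s += 25 → s = 25.0000
seg 2 [97.2°–163.2°] dwell: s stays 25.0000
seg 3 [163.2°–226.3°] uniform, h=14: θ=216.6° here. β=53.4, B=63.1. 14·53.4/63.1 = 11.8479 → s = 36.8479
radial distance = base radius + s = 13 + 36.8479 = 49.8479

49.8479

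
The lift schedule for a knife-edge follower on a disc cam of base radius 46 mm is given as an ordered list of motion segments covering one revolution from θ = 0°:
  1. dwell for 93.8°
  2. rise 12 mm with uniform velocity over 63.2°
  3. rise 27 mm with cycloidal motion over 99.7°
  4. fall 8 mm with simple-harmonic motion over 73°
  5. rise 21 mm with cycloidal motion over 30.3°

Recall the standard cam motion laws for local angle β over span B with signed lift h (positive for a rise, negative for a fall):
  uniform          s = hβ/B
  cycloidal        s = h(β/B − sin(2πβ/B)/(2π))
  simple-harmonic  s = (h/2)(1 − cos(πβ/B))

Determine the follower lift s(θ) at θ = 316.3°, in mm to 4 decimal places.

seg 1 [0°–93.8°] dwell: s stays 0.0000
seg 2 [93.8°–157°] uniform, h=12: full span → s += 12 → s = 12.0000
seg 3 [157°–256.7°] cycloidal, h=27: full span → s += 27 → s = 39.0000
seg 4 [256.7°–329.7°] simple-harmonic, h=-8: θ=316.3° here. β=59.6, B=73. -8/2·(1 − cos(π·0.8164)) = -7.3531 → s = 31.6469

31.6469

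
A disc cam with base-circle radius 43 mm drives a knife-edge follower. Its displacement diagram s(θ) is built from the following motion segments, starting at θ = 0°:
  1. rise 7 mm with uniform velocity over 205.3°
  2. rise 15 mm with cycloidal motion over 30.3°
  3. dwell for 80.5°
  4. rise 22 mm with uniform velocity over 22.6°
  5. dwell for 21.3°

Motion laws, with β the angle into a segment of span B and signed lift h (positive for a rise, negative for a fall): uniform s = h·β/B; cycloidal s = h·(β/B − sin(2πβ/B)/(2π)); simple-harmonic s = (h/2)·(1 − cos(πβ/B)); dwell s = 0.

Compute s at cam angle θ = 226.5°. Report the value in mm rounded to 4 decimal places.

seg 1 [0°–205.3°] uniform, h=7: full span → s += 7 → s = 7.0000
seg 2 [205.3°–235.6°] cycloidal, h=15: θ=226.5° here. β=21.2, B=30.3. 15·(0.6997 − sin(2π·0.6997)/(2π)) = 12.7640 → s = 19.7640

19.7640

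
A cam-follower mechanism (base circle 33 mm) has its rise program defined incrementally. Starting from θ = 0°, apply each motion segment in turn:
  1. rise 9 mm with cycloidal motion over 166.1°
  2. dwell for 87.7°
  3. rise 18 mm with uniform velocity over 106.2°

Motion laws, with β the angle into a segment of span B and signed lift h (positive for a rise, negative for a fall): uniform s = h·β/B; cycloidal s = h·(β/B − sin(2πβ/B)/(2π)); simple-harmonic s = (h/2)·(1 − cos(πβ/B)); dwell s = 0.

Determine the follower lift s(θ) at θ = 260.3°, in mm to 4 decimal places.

seg 1 [0°–166.1°] cycloidal, h=9: full span → s += 9 → s = 9.0000
seg 2 [166.1°–253.8°] dwell: s stays 9.0000
seg 3 [253.8°–360°] uniform, h=18: θ=260.3° here. β=6.5, B=106.2. 18·6.5/106.2 = 1.1017 → s = 10.1017

10.1017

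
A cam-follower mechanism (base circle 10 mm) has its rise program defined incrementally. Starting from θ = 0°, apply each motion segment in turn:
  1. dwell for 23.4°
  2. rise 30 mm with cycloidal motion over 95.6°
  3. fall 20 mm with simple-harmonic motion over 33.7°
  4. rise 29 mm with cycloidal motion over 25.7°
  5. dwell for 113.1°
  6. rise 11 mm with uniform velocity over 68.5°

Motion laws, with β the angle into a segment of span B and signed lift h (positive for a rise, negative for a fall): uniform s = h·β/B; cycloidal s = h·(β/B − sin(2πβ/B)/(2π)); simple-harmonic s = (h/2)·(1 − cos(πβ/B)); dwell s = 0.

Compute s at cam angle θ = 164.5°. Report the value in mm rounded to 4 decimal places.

seg 1 [0°–23.4°] dwell: s stays 0.0000
seg 2 [23.4°–119°] cycloidal, h=30: full span → s += 30 → s = 30.0000
seg 3 [119°–152.7°] simple-harmonic, h=-20: full span → s += -20 → s = 10.0000
seg 4 [152.7°–178.4°] cycloidal, h=29: θ=164.5° here. β=11.8, B=25.7. 29·(0.4591 − sin(2π·0.4591)/(2π)) = 12.1433 → s = 22.1433

22.1433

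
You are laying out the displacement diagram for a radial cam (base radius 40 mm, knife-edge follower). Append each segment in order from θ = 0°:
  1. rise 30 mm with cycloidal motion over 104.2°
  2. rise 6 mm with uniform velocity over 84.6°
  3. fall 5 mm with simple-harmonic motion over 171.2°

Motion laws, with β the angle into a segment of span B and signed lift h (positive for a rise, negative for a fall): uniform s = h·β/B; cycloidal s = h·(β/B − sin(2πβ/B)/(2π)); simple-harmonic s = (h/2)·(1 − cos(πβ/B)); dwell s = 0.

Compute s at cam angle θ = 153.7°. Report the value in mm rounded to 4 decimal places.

seg 1 [0°–104.2°] cycloidal, h=30: full span → s += 30 → s = 30.0000
seg 2 [104.2°–188.8°] uniform, h=6: θ=153.7° here. β=49.5, B=84.6. 6·49.5/84.6 = 3.5106 → s = 33.5106

33.5106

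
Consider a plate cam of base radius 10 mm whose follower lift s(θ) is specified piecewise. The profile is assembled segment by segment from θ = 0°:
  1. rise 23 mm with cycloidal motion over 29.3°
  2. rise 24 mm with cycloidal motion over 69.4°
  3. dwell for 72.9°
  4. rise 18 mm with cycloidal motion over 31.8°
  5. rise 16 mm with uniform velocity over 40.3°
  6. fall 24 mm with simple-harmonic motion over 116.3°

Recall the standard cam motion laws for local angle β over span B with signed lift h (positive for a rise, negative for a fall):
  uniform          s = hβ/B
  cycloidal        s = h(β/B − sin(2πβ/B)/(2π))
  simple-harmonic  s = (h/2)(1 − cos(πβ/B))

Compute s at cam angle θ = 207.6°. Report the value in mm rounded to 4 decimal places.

seg 1 [0°–29.3°] cycloidal, h=23: full span → s += 23 → s = 23.0000
seg 2 [29.3°–98.7°] cycloidal, h=24: full span → s += 24 → s = 47.0000
seg 3 [98.7°–171.6°] dwell: s stays 47.0000
seg 4 [171.6°–203.4°] cycloidal, h=18: full span → s += 18 → s = 65.0000
seg 5 [203.4°–243.7°] uniform, h=16: θ=207.6° here. β=4.2, B=40.3. 16·4.2/40.3 = 1.6675 → s = 66.6675

66.6675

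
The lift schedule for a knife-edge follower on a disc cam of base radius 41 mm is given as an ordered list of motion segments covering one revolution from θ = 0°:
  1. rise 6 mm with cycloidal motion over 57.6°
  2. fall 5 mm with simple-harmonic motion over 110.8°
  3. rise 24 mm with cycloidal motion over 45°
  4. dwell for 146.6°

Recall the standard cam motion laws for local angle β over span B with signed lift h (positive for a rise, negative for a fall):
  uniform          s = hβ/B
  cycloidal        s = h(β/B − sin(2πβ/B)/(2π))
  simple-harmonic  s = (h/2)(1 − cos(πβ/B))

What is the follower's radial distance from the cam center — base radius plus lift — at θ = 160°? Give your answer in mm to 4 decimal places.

seg 1 [0°–57.6°] cycloidal, h=6: full span → s += 6 → s = 6.0000
seg 2 [57.6°–168.4°] simple-harmonic, h=-5: θ=160° here. β=102.4, B=110.8. -5/2·(1 − cos(π·0.9242)) = -4.9294 → s = 1.0706
radial distance = base radius + s = 41 + 1.0706 = 42.0706

42.0706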